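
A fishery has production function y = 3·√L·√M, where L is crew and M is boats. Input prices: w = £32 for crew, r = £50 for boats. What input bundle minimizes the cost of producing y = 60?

Cost minimization requires the marginal rate of technical substitution to equal the input-price ratio: MP_L/MP_M = w/r.
Here MP_L/MP_M = (1/2)·(M/L)/(1/2) = (M/L). Setting this equal to 32/50 = 0.64 gives M = 0.64L.
Substituting into y = 60: 3·L^(1/2)·(0.64L)^(1/2) = 60.
Solving, L = 25 and M = 16.

L* = 25, M* = 16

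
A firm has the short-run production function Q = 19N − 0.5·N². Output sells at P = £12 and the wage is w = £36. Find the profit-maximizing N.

The marginal product of N is MP_N = 19 − N.
A price-taking firm hires until the value of the marginal product equals the wage: P·MP_N = w, so 12·(19 − N) = 36.
Then 19 − N = 3, giving N = 16.

N* = 16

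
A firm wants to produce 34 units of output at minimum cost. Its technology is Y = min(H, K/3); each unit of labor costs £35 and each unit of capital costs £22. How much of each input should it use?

H* = 34, K* = 102

With a fixed-proportions technology, the cost-minimizing bundle uses no slack in either input: H = K/3 = Y.
So H = 34 and K = 3·34 = 102.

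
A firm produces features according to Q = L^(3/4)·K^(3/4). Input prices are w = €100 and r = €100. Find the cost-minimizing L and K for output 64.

L* = 16, K* = 16

Cost minimization requires the marginal rate of technical substitution to equal the input-price ratio: MP_L/MP_K = w/r.
Here MP_L/MP_K = (3/4)·(K/L)/(3/4) = (K/L). Setting this equal to 100/100 = 1 gives K = L.
Substituting into Q = 64: L^(3/4)·(L)^(3/4) = 64.
Solving, L = 16 and K = 16.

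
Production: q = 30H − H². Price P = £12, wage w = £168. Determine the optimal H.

H* = 8

The marginal product of H is MP_H = 30 − 2H.
A price-taking firm hires until the value of the marginal product equals the wage: P·MP_H = w, so 12·(30 − 2H) = 168.
Then 30 − 2H = 14, giving H = 8.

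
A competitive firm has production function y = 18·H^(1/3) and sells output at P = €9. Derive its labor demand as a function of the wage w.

H(w) = (54/w)^(3/2)

MP_H = (1/3)·18·H^(-2/3) = 6·H^(-2/3).
Setting P·MP_H = w: 54·H^(-2/3) = w.
Solving for H: H^(-2/3) = w/54, so H = (54/w)^(3/2).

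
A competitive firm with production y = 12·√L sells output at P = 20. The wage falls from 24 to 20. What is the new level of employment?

From P·MP_L = w with MP_L = 6·L^(-1/2), the labor demand is L(w) = (120/w)^(2).
At w = 24: L = 25. At w = 20: L = 36.

L* = 36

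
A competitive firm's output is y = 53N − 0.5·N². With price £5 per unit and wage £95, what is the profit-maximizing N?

N* = 34

The marginal product of N is MP_N = 53 − N.
A price-taking firm hires until the value of the marginal product equals the wage: P·MP_N = w, so 5·(53 − N) = 95.
Then 53 − N = 19, giving N = 34.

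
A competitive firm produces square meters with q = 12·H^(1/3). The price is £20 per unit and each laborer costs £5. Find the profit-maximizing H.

MP_H = (1/3)·12·H^(-2/3) = 4·H^(-2/3).
Profit maximization for a price taker requires P·MP_H = w: 20·4·H^(-2/3) = 5.
So H^(-2/3) = 0.0625, which gives H = 64.

H* = 64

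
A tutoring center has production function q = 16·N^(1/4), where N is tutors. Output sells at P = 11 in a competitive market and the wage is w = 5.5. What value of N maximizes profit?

N* = 16

MP_N = (1/4)·16·N^(-3/4) = 4·N^(-3/4).
Profit maximization for a price taker requires P·MP_N = w: 11·4·N^(-3/4) = 5.5.
So N^(-3/4) = 0.125, which gives N = 16.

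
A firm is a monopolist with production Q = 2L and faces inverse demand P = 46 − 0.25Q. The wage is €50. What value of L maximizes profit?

Marginal revenue from the inverse demand is MR = 46 − 0.5Q.
The marginal product is MP_L = 2.
A monopolist hires until marginal revenue product equals the wage: MR·MP_L = w.
(46 − L)·2 = 50, so L = 21.

L* = 21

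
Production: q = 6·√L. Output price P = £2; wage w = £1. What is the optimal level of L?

L* = 36

MP_L = (1/2)·6·L^(-1/2) = 3·L^(-1/2).
Profit maximization for a price taker requires P·MP_L = w: 2·3·L^(-1/2) = 1.
So L^(-1/2) = 1/6, which gives L = 36.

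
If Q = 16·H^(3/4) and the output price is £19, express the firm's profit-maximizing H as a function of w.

H(w) = (228/w)^(4)

MP_H = (3/4)·16·H^(-1/4) = 12·H^(-1/4).
Setting P·MP_H = w: 228·H^(-1/4) = w.
Solving for H: H^(-1/4) = w/228, so H = (228/w)^(4).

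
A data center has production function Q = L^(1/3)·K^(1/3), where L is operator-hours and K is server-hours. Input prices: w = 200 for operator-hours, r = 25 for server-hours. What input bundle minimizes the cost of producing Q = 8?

Cost minimization requires the marginal rate of technical substitution to equal the input-price ratio: MP_L/MP_K = w/r.
Here MP_L/MP_K = (1/3)·(K/L)/(1/3) = (K/L). Setting this equal to 200/25 = 8 gives K = 8L.
Substituting into Q = 8: L^(1/3)·(8L)^(1/3) = 8.
Solving, L = 8 and K = 64.

L* = 8, K* = 64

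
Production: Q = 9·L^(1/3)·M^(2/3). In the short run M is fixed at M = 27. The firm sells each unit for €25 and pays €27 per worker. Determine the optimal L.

L* = 125

With M = 27, MP_L = (1/3)·9·L^(-2/3)·27^(2/3) = 27·L^(-2/3).
Profit maximization for a price taker requires P·MP_L = w: 25·27·L^(-2/3) = 27.
So L^(-2/3) = 0.04, which gives L = 125.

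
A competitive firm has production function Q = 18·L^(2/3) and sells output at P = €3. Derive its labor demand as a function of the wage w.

MP_L = (2/3)·18·L^(-1/3) = 12·L^(-1/3).
Setting P·MP_L = w: 36·L^(-1/3) = w.
Solving for L: L^(-1/3) = w/36, so L = (36/w)^(3).

L(w) = 46656/w³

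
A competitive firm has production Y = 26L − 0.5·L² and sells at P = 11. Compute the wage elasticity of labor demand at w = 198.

From P·MP_L = w with MP_L = 26 − L, labor demand is L(w) = 26 − w/11.
dL/dw = −1/(11) = -1/11.
At w = 198, L = 8, so ε = (dL/dw)·(w/L) = (-1/11)·(198/8) = -2.25.

ε = -2.25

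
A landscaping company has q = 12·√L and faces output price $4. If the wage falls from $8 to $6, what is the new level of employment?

From P·MP_L = w with MP_L = 6·L^(-1/2), the labor demand is L(w) = (24/w)^(2).
At w = 8: L = 9. At w = 6: L = 16.

L* = 16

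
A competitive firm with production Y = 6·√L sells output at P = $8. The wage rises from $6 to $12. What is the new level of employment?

L* = 4

From P·MP_L = w with MP_L = 3·L^(-1/2), the labor demand is L(w) = (24/w)^(2).
At w = 6: L = 16. At w = 12: L = 4.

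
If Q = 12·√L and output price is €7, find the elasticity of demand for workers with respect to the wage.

MP_L = (1/2)·12·L^(-1/2), so P·MP_L = w gives 42·L^(-1/2) = w.
Solving, L(w) = (42/w)^(2). This is a constant-elasticity form: L ∝ w^(−2), so ε = −2.

ε = -2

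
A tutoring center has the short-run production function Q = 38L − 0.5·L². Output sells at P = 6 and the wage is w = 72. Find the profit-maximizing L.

The marginal product of L is MP_L = 38 − L.
A price-taking firm hires until the value of the marginal product equals the wage: P·MP_L = w, so 6·(38 − L) = 72.
Then 38 − L = 12, giving L = 26.

L* = 26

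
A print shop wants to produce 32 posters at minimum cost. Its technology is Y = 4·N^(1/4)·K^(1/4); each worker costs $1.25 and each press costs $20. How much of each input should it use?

N* = 256, K* = 16

Cost minimization requires the marginal rate of technical substitution to equal the input-price ratio: MP_N/MP_K = w/r.
Here MP_N/MP_K = (1/4)·(K/N)/(1/4) = (K/N). Setting this equal to 1.25/20 = 0.0625 gives K = 0.0625N.
Substituting into Y = 32: 4·N^(1/4)·(0.0625N)^(1/4) = 32.
Solving, N = 256 and K = 16.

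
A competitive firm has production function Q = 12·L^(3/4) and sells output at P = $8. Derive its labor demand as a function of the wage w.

L(w) = (72/w)^(4)

MP_L = (3/4)·12·L^(-1/4) = 9·L^(-1/4).
Setting P·MP_L = w: 72·L^(-1/4) = w.
Solving for L: L^(-1/4) = w/72, so L = (72/w)^(4).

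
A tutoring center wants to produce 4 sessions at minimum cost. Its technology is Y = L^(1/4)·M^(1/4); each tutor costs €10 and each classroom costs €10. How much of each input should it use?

L* = 16, M* = 16

Cost minimization requires the marginal rate of technical substitution to equal the input-price ratio: MP_L/MP_M = w/r.
Here MP_L/MP_M = (1/4)·(M/L)/(1/4) = (M/L). Setting this equal to 10/10 = 1 gives M = L.
Substituting into Y = 4: L^(1/4)·(L)^(1/4) = 4.
Solving, L = 16 and M = 16.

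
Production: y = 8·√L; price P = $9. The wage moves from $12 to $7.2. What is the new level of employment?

L* = 25

From P·MP_L = w with MP_L = 4·L^(-1/2), the labor demand is L(w) = (36/w)^(2).
At w = 12: L = 9. At w = 7.2: L = 25.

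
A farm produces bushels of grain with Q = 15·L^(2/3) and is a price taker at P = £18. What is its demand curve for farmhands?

MP_L = (2/3)·15·L^(-1/3) = 10·L^(-1/3).
Setting P·MP_L = w: 180·L^(-1/3) = w.
Solving for L: L^(-1/3) = w/180, so L = (180/w)^(3).

L(w) = 5832000/w³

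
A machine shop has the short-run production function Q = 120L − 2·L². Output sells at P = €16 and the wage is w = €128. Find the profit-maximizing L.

The marginal product of L is MP_L = 120 − 4L.
A price-taking firm hires until the value of the marginal product equals the wage: P·MP_L = w, so 16·(120 − 4L) = 128.
Then 120 − 4L = 8, giving L = 28.

L* = 28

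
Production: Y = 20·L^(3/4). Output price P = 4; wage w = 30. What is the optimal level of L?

L* = 16

MP_L = (3/4)·20·L^(-1/4) = 15·L^(-1/4).
Profit maximization for a price taker requires P·MP_L = w: 4·15·L^(-1/4) = 30.
So L^(-1/4) = 0.5, which gives L = 16.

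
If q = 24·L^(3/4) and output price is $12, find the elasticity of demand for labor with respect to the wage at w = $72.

ε = -4

MP_L = (3/4)·24·L^(-1/4), so P·MP_L = w gives 216·L^(-1/4) = w.
Solving, L(w) = (216/w)^(4). This is a constant-elasticity form: L ∝ w^(−4), so ε = −4.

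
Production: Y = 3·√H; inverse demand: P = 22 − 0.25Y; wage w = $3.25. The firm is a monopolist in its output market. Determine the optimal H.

Marginal revenue from the inverse demand is MR = 22 − 0.5Y.
The marginal product is MP_H = 1.5·H^(-1/2).
A monopolist hires until marginal revenue product equals the wage: MR·MP_H = w.
At H, Y = 3·√H. Substituting and solving: (22 − 1.5·√H)·1.5·H^(-1/2) = 3.25 gives H = 36.

H* = 36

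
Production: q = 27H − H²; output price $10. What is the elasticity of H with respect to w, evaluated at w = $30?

From P·MP_H = w with MP_H = 27 − 2H, labor demand is H(w) = (27 − w/10)/2.
dH/dw = −1/(20) = -0.05.
At w = 30, H = 12, so ε = (dH/dw)·(w/H) = (-0.05)·(30/12) = -0.125.

ε = -0.125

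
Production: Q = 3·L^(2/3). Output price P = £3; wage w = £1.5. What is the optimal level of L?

MP_L = (2/3)·3·L^(-1/3) = 2·L^(-1/3).
Profit maximization for a price taker requires P·MP_L = w: 3·2·L^(-1/3) = 1.5.
So L^(-1/3) = 0.25, which gives L = 64.

L* = 64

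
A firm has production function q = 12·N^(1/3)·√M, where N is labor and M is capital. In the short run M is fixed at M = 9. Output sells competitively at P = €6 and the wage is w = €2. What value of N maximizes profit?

N* = 216

With M = 9, MP_N = (1/3)·12·N^(-2/3)·9^(1/2) = 12·N^(-2/3).
Profit maximization for a price taker requires P·MP_N = w: 6·12·N^(-2/3) = 2.
So N^(-2/3) = 1/36, which gives N = 216.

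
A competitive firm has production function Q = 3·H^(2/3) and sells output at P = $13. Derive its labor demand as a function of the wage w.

H(w) = 17576/w³

MP_H = (2/3)·3·H^(-1/3) = 2·H^(-1/3).
Setting P·MP_H = w: 26·H^(-1/3) = w.
Solving for H: H^(-1/3) = w/26, so H = (26/w)^(3).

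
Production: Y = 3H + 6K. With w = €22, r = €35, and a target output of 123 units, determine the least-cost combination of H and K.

The inputs are perfect substitutes, so the firm uses whichever has the lower cost per unit of output.
Cost per unit of output via H is w/3 = 22/3; via K it is r/6 = 35/6. K is cheaper.
Producing Y = 123 with K alone: H = 0, K = 20.5.

H* = 0, K* = 20.5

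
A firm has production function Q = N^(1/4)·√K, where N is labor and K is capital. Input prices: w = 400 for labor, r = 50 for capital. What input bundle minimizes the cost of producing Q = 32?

N* = 16, K* = 256

Cost minimization requires the marginal rate of technical substitution to equal the input-price ratio: MP_N/MP_K = w/r.
Here MP_N/MP_K = (1/4)·(K/N)/(1/2) = 0.5·(K/N). Setting this equal to 400/50 = 8 gives K = 16N.
Substituting into Q = 32: N^(1/4)·(16N)^(1/2) = 32.
Solving, N = 16 and K = 256.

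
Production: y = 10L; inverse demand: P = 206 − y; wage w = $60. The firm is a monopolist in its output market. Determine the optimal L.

L* = 10

Marginal revenue from the inverse demand is MR = 206 − 2y.
The marginal product is MP_L = 10.
A monopolist hires until marginal revenue product equals the wage: MR·MP_L = w.
(206 − 20L)·10 = 60, so L = 10.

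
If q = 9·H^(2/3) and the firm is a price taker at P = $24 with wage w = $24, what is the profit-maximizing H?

H* = 216

MP_H = (2/3)·9·H^(-1/3) = 6·H^(-1/3).
Profit maximization for a price taker requires P·MP_H = w: 24·6·H^(-1/3) = 24.
So H^(-1/3) = 1/6, which gives H = 216.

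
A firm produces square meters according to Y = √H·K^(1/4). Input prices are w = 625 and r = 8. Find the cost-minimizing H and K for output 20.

H* = 16, K* = 625

Cost minimization requires the marginal rate of technical substitution to equal the input-price ratio: MP_H/MP_K = w/r.
Here MP_H/MP_K = (1/2)·(K/H)/(1/4) = 2·(K/H). Setting this equal to 625/8 = 78.125 gives K = 39.0625H.
Substituting into Y = 20: H^(1/2)·(39.0625H)^(1/4) = 20.
Solving, H = 16 and K = 625.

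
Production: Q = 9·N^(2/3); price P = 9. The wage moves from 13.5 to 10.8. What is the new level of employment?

N* = 125

From P·MP_N = w with MP_N = 6·N^(-1/3), the labor demand is N(w) = (54/w)^(3).
At w = 13.5: N = 64. At w = 10.8: N = 125.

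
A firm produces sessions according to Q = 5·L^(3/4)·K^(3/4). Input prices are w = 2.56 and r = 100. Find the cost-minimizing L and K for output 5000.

L* = 625, K* = 16

Cost minimization requires the marginal rate of technical substitution to equal the input-price ratio: MP_L/MP_K = w/r.
Here MP_L/MP_K = (3/4)·(K/L)/(3/4) = (K/L). Setting this equal to 2.56/100 = 0.0256 gives K = 0.0256L.
Substituting into Q = 5000: 5·L^(3/4)·(0.0256L)^(3/4) = 5000.
Solving, L = 625 and K = 16.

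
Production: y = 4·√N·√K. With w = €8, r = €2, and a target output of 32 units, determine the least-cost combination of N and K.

Cost minimization requires the marginal rate of technical substitution to equal the input-price ratio: MP_N/MP_K = w/r.
Here MP_N/MP_K = (1/2)·(K/N)/(1/2) = (K/N). Setting this equal to 8/2 = 4 gives K = 4N.
Substituting into y = 32: 4·N^(1/2)·(4N)^(1/2) = 32.
Solving, N = 4 and K = 16.

N* = 4, K* = 16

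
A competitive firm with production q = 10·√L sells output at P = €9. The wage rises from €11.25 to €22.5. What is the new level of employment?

From P·MP_L = w with MP_L = 5·L^(-1/2), the labor demand is L(w) = (45/w)^(2).
At w = 11.25: L = 16. At w = 22.5: L = 4.

L* = 4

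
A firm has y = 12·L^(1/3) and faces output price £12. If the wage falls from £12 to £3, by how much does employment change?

ΔL = 56

From P·MP_L = w with MP_L = 4·L^(-2/3), the labor demand is L(w) = (48/w)^(3/2).
At w = 12: L = 8. At w = 3: L = 64.
ΔL = 64 − 8 = 56.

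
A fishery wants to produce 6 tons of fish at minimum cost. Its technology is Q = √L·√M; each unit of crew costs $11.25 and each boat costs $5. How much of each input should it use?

Cost minimization requires the marginal rate of technical substitution to equal the input-price ratio: MP_L/MP_M = w/r.
Here MP_L/MP_M = (1/2)·(M/L)/(1/2) = (M/L). Setting this equal to 11.25/5 = 2.25 gives M = 2.25L.
Substituting into Q = 6: L^(1/2)·(2.25L)^(1/2) = 6.
Solving, L = 4 and M = 9.

L* = 4, M* = 9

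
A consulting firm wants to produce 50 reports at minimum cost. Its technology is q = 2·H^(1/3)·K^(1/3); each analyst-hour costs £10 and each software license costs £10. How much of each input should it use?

H* = 125, K* = 125

Cost minimization requires the marginal rate of technical substitution to equal the input-price ratio: MP_H/MP_K = w/r.
Here MP_H/MP_K = (1/3)·(K/H)/(1/3) = (K/H). Setting this equal to 10/10 = 1 gives K = H.
Substituting into q = 50: 2·H^(1/3)·(H)^(1/3) = 50.
Solving, H = 125 and K = 125.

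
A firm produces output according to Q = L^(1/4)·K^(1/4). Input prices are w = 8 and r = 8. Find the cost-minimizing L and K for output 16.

Cost minimization requires the marginal rate of technical substitution to equal the input-price ratio: MP_L/MP_K = w/r.
Here MP_L/MP_K = (1/4)·(K/L)/(1/4) = (K/L). Setting this equal to 8/8 = 1 gives K = L.
Substituting into Q = 16: L^(1/4)·(L)^(1/4) = 16.
Solving, L = 256 and K = 256.

L* = 256, K* = 256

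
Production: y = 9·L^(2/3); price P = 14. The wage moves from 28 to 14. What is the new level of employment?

From P·MP_L = w with MP_L = 6·L^(-1/3), the labor demand is L(w) = (84/w)^(3).
At w = 28: L = 27. At w = 14: L = 216.

L* = 216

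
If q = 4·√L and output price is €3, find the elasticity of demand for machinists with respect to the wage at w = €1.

MP_L = (1/2)·4·L^(-1/2), so P·MP_L = w gives 6·L^(-1/2) = w.
Solving, L(w) = (6/w)^(2). This is a constant-elasticity form: L ∝ w^(−2), so ε = −2.

ε = -2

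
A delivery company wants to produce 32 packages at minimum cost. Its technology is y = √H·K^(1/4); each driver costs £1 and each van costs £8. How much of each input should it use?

Cost minimization requires the marginal rate of technical substitution to equal the input-price ratio: MP_H/MP_K = w/r.
Here MP_H/MP_K = (1/2)·(K/H)/(1/4) = 2·(K/H). Setting this equal to 1/8 = 0.125 gives K = 0.0625H.
Substituting into y = 32: H^(1/2)·(0.0625H)^(1/4) = 32.
Solving, H = 256 and K = 16.

H* = 256, K* = 16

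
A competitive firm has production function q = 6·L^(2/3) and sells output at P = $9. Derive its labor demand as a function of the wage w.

MP_L = (2/3)·6·L^(-1/3) = 4·L^(-1/3).
Setting P·MP_L = w: 36·L^(-1/3) = w.
Solving for L: L^(-1/3) = w/36, so L = (36/w)^(3).

L(w) = 46656/w³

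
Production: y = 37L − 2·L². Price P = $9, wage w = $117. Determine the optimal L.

L* = 6

The marginal product of L is MP_L = 37 − 4L.
A price-taking firm hires until the value of the marginal product equals the wage: P·MP_L = w, so 9·(37 − 4L) = 117.
Then 37 − 4L = 13, giving L = 6.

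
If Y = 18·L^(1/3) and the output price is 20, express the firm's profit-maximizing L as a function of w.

MP_L = (1/3)·18·L^(-2/3) = 6·L^(-2/3).
Setting P·MP_L = w: 120·L^(-2/3) = w.
Solving for L: L^(-2/3) = w/120, so L = (120/w)^(3/2).

L(w) = (120/w)^(3/2)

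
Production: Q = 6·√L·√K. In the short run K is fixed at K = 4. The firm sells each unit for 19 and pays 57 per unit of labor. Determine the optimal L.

L* = 4

With K = 4, MP_L = (1/2)·6·L^(-1/2)·4^(1/2) = 6·L^(-1/2).
Profit maximization for a price taker requires P·MP_L = w: 19·6·L^(-1/2) = 57.
So L^(-1/2) = 0.5, which gives L = 4.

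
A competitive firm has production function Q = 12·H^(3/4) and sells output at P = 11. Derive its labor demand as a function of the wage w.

H(w) = (99/w)^(4)

MP_H = (3/4)·12·H^(-1/4) = 9·H^(-1/4).
Setting P·MP_H = w: 99·H^(-1/4) = w.
Solving for H: H^(-1/4) = w/99, so H = (99/w)^(4).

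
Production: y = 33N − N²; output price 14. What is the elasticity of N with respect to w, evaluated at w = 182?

From P·MP_N = w with MP_N = 33 − 2N, labor demand is N(w) = (33 − w/14)/2.
dN/dw = −1/(28) = -1/28.
At w = 182, N = 10, so ε = (dN/dw)·(w/N) = (-1/28)·(182/10) = -0.65.

ε = -0.65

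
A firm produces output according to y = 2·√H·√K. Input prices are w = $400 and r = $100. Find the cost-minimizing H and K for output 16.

Cost minimization requires the marginal rate of technical substitution to equal the input-price ratio: MP_H/MP_K = w/r.
Here MP_H/MP_K = (1/2)·(K/H)/(1/2) = (K/H). Setting this equal to 400/100 = 4 gives K = 4H.
Substituting into y = 16: 2·H^(1/2)·(4H)^(1/2) = 16.
Solving, H = 4 and K = 16.

H* = 4, K* = 16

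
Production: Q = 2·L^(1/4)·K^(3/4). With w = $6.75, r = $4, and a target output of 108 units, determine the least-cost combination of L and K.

L* = 16, K* = 81

Cost minimization requires the marginal rate of technical substitution to equal the input-price ratio: MP_L/MP_K = w/r.
Here MP_L/MP_K = (1/4)·(K/L)/(3/4) = (1/3)·(K/L). Setting this equal to 6.75/4 = 1.6875 gives K = 5.0625L.
Substituting into Q = 108: 2·L^(1/4)·(5.0625L)^(3/4) = 108.
Solving, L = 16 and K = 81.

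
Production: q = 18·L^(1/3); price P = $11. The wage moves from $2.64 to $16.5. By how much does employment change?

From P·MP_L = w with MP_L = 6·L^(-2/3), the labor demand is L(w) = (66/w)^(3/2).
At w = 2.64: L = 125. At w = 16.5: L = 8.
ΔL = 8 − 125 = -117.

ΔL = -117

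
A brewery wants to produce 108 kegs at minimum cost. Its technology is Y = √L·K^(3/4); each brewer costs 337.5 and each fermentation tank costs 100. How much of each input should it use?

Cost minimization requires the marginal rate of technical substitution to equal the input-price ratio: MP_L/MP_K = w/r.
Here MP_L/MP_K = (1/2)·(K/L)/(3/4) = (2/3)·(K/L). Setting this equal to 337.5/100 = 3.375 gives K = 5.0625L.
Substituting into Y = 108: L^(1/2)·(5.0625L)^(3/4) = 108.
Solving, L = 16 and K = 81.

L* = 16, K* = 81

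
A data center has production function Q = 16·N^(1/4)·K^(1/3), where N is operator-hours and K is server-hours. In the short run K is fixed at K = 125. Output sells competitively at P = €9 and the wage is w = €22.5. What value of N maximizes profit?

With K = 125, MP_N = (1/4)·16·N^(-3/4)·125^(1/3) = 20·N^(-3/4).
Profit maximization for a price taker requires P·MP_N = w: 9·20·N^(-3/4) = 22.5.
So N^(-3/4) = 0.125, which gives N = 16.

N* = 16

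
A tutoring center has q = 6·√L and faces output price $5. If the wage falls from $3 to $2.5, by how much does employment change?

ΔL = 11

From P·MP_L = w with MP_L = 3·L^(-1/2), the labor demand is L(w) = (15/w)^(2).
At w = 3: L = 25. At w = 2.5: L = 36.
ΔL = 36 − 25 = 11.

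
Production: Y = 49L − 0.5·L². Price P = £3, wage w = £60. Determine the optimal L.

The marginal product of L is MP_L = 49 − L.
A price-taking firm hires until the value of the marginal product equals the wage: P·MP_L = w, so 3·(49 − L) = 60.
Then 49 − L = 20, giving L = 29.

L* = 29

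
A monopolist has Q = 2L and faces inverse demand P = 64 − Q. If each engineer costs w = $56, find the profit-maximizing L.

L* = 9

Marginal revenue from the inverse demand is MR = 64 − 2Q.
The marginal product is MP_L = 2.
A monopolist hires until marginal revenue product equals the wage: MR·MP_L = w.
(64 − 4L)·2 = 56, so L = 9.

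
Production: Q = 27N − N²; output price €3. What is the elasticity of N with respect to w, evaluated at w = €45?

From P·MP_N = w with MP_N = 27 − 2N, labor demand is N(w) = (27 − w/3)/2.
dN/dw = −1/(6) = -1/6.
At w = 45, N = 6, so ε = (dN/dw)·(w/N) = (-1/6)·(45/6) = -1.25.

ε = -1.25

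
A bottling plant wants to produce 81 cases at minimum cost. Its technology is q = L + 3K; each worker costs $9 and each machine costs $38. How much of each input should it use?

L* = 81, K* = 0

The inputs are perfect substitutes, so the firm uses whichever has the lower cost per unit of output.
Cost per unit of output via L is 9; via K it is 38/3. L is cheaper.
Producing q = 81 with L alone: L = 81, K = 0.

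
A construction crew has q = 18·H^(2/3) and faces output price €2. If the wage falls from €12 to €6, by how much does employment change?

From P·MP_H = w with MP_H = 12·H^(-1/3), the labor demand is H(w) = (24/w)^(3).
At w = 12: H = 8. At w = 6: H = 64.
ΔH = 64 − 8 = 56.

ΔH = 56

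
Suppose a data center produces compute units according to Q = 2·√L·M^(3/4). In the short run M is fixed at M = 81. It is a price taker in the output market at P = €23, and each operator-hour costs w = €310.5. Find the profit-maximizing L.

With M = 81, MP_L = (1/2)·2·L^(-1/2)·81^(3/4) = 27·L^(-1/2).
Profit maximization for a price taker requires P·MP_L = w: 23·27·L^(-1/2) = 310.5.
So L^(-1/2) = 0.5, which gives L = 4.

L* = 4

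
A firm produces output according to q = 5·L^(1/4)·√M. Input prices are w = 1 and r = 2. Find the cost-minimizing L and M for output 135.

L* = 81, M* = 81

Cost minimization requires the marginal rate of technical substitution to equal the input-price ratio: MP_L/MP_M = w/r.
Here MP_L/MP_M = (1/4)·(M/L)/(1/2) = 0.5·(M/L). Setting this equal to 1/2 = 0.5 gives M = L.
Substituting into q = 135: 5·L^(1/4)·(L)^(1/2) = 135.
Solving, L = 81 and M = 81.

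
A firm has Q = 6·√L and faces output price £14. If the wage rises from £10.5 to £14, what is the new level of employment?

From P·MP_L = w with MP_L = 3·L^(-1/2), the labor demand is L(w) = (42/w)^(2).
At w = 10.5: L = 16. At w = 14: L = 9.

L* = 9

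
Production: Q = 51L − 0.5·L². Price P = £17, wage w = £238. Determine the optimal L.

L* = 37

The marginal product of L is MP_L = 51 − L.
A price-taking firm hires until the value of the marginal product equals the wage: P·MP_L = w, so 17·(51 − L) = 238.
Then 51 − L = 14, giving L = 37.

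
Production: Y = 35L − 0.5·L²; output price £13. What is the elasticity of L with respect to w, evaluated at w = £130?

From P·MP_L = w with MP_L = 35 − L, labor demand is L(w) = 35 − w/13.
dL/dw = −1/(13) = -1/13.
At w = 130, L = 25, so ε = (dL/dw)·(w/L) = (-1/13)·(130/25) = -0.4.

ε = -0.4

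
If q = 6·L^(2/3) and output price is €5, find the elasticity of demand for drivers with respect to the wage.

ε = -3

MP_L = (2/3)·6·L^(-1/3), so P·MP_L = w gives 20·L^(-1/3) = w.
Solving, L(w) = (20/w)^(3). This is a constant-elasticity form: L ∝ w^(−3), so ε = −3.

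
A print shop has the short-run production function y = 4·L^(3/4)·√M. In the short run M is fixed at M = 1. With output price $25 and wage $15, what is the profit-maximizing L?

L* = 625

With M = 1, MP_L = (3/4)·4·L^(-1/4)·1^(1/2) = 3·L^(-1/4).
Profit maximization for a price taker requires P·MP_L = w: 25·3·L^(-1/4) = 15.
So L^(-1/4) = 0.2, which gives L = 625.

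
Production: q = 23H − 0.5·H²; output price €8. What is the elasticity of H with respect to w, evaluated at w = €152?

ε = -4.75

From P·MP_H = w with MP_H = 23 − H, labor demand is H(w) = 23 − w/8.
dH/dw = −1/(8) = -0.125.
At w = 152, H = 4, so ε = (dH/dw)·(w/H) = (-0.125)·(152/4) = -4.75.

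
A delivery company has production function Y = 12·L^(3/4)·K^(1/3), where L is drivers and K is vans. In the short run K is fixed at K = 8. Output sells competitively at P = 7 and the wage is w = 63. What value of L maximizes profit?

L* = 16

With K = 8, MP_L = (3/4)·12·L^(-1/4)·8^(1/3) = 18·L^(-1/4).
Profit maximization for a price taker requires P·MP_L = w: 7·18·L^(-1/4) = 63.
So L^(-1/4) = 0.5, which gives L = 16.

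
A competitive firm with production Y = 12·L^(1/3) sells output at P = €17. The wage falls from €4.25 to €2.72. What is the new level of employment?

From P·MP_L = w with MP_L = 4·L^(-2/3), the labor demand is L(w) = (68/w)^(3/2).
At w = 4.25: L = 64. At w = 2.72: L = 125.

L* = 125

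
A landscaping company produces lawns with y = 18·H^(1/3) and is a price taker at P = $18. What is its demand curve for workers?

MP_H = (1/3)·18·H^(-2/3) = 6·H^(-2/3).
Setting P·MP_H = w: 108·H^(-2/3) = w.
Solving for H: H^(-2/3) = w/108, so H = (108/w)^(3/2).

H(w) = (108/w)^(3/2)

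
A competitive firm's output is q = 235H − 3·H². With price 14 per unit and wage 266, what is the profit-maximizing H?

The marginal product of H is MP_H = 235 − 6H.
A price-taking firm hires until the value of the marginal product equals the wage: P·MP_H = w, so 14·(235 − 6H) = 266.
Then 235 − 6H = 19, giving H = 36.

H* = 36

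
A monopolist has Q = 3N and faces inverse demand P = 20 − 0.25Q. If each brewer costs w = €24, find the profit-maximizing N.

N* = 8

Marginal revenue from the inverse demand is MR = 20 − 0.5Q.
The marginal product is MP_N = 3.
A monopolist hires until marginal revenue product equals the wage: MR·MP_N = w.
(20 − 1.5N)·3 = 24, so N = 8.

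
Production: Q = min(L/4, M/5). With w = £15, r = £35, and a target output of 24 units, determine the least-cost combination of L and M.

With a fixed-proportions technology, the cost-minimizing bundle uses no slack in either input: L/4 = M/5 = Q.
So L = 4·24 = 96 and M = 5·24 = 120.

L* = 96, M* = 120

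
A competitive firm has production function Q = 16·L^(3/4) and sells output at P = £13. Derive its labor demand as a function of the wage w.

L(w) = (156/w)^(4)

MP_L = (3/4)·16·L^(-1/4) = 12·L^(-1/4).
Setting P·MP_L = w: 156·L^(-1/4) = w.
Solving for L: L^(-1/4) = w/156, so L = (156/w)^(4).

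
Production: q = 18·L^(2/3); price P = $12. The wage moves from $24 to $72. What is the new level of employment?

From P·MP_L = w with MP_L = 12·L^(-1/3), the labor demand is L(w) = (144/w)^(3).
At w = 24: L = 216. At w = 72: L = 8.

L* = 8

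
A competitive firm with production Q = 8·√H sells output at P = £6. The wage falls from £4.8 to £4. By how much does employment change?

ΔH = 11

From P·MP_H = w with MP_H = 4·H^(-1/2), the labor demand is H(w) = (24/w)^(2).
At w = 4.8: H = 25. At w = 4: H = 36.
ΔH = 36 − 25 = 11.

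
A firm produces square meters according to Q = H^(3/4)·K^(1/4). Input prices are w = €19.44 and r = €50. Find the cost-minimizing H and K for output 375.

H* = 625, K* = 81

Cost minimization requires the marginal rate of technical substitution to equal the input-price ratio: MP_H/MP_K = w/r.
Here MP_H/MP_K = (3/4)·(K/H)/(1/4) = 3·(K/H). Setting this equal to 19.44/50 = 0.3888 gives K = 0.1296H.
Substituting into Q = 375: H^(3/4)·(0.1296H)^(1/4) = 375.
Solving, H = 625 and K = 81.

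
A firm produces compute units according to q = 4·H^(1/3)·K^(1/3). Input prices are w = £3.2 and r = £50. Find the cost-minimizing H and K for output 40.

Cost minimization requires the marginal rate of technical substitution to equal the input-price ratio: MP_H/MP_K = w/r.
Here MP_H/MP_K = (1/3)·(K/H)/(1/3) = (K/H). Setting this equal to 3.2/50 = 0.064 gives K = 0.064H.
Substituting into q = 40: 4·H^(1/3)·(0.064H)^(1/3) = 40.
Solving, H = 125 and K = 8.

H* = 125, K* = 8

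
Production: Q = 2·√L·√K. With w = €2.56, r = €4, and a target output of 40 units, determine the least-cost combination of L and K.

L* = 25, K* = 16

Cost minimization requires the marginal rate of technical substitution to equal the input-price ratio: MP_L/MP_K = w/r.
Here MP_L/MP_K = (1/2)·(K/L)/(1/2) = (K/L). Setting this equal to 2.56/4 = 0.64 gives K = 0.64L.
Substituting into Q = 40: 2·L^(1/2)·(0.64L)^(1/2) = 40.
Solving, L = 25 and K = 16.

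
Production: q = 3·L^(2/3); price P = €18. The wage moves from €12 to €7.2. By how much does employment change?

From P·MP_L = w with MP_L = 2·L^(-1/3), the labor demand is L(w) = (36/w)^(3).
At w = 12: L = 27. At w = 7.2: L = 125.
ΔL = 125 − 27 = 98.

ΔL = 98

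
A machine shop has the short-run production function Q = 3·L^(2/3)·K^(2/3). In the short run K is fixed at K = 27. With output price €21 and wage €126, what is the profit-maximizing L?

L* = 27

With K = 27, MP_L = (2/3)·3·L^(-1/3)·27^(2/3) = 18·L^(-1/3).
Profit maximization for a price taker requires P·MP_L = w: 21·18·L^(-1/3) = 126.
So L^(-1/3) = 1/3, which gives L = 27.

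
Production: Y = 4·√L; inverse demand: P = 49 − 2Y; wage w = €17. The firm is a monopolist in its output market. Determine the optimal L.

L* = 4

Marginal revenue from the inverse demand is MR = 49 − 4Y.
The marginal product is MP_L = 2·L^(-1/2).
A monopolist hires until marginal revenue product equals the wage: MR·MP_L = w.
At L, Y = 4·√L. Substituting and solving: (49 − 16·√L)·2·L^(-1/2) = 17 gives L = 4.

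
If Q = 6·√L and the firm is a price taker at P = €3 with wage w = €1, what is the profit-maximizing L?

L* = 81

MP_L = (1/2)·6·L^(-1/2) = 3·L^(-1/2).
Profit maximization for a price taker requires P·MP_L = w: 3·3·L^(-1/2) = 1.
So L^(-1/2) = 1/9, which gives L = 81.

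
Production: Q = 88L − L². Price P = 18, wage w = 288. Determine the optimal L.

The marginal product of L is MP_L = 88 − 2L.
A price-taking firm hires until the value of the marginal product equals the wage: P·MP_L = w, so 18·(88 − 2L) = 288.
Then 88 − 2L = 16, giving L = 36.

L* = 36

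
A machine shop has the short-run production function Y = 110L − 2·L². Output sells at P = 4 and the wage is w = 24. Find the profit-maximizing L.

The marginal product of L is MP_L = 110 − 4L.
A price-taking firm hires until the value of the marginal product equals the wage: P·MP_L = w, so 4·(110 − 4L) = 24.
Then 110 − 4L = 6, giving L = 26.

L* = 26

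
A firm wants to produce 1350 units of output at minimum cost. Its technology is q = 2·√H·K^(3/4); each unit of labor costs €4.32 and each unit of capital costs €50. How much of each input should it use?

Cost minimization requires the marginal rate of technical substitution to equal the input-price ratio: MP_H/MP_K = w/r.
Here MP_H/MP_K = (1/2)·(K/H)/(3/4) = (2/3)·(K/H). Setting this equal to 4.32/50 = 0.0864 gives K = 0.1296H.
Substituting into q = 1350: 2·H^(1/2)·(0.1296H)^(3/4) = 1350.
Solving, H = 625 and K = 81.

H* = 625, K* = 81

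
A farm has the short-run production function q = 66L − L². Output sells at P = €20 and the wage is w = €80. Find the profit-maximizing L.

L* = 31

The marginal product of L is MP_L = 66 − 2L.
A price-taking firm hires until the value of the marginal product equals the wage: P·MP_L = w, so 20·(66 − 2L) = 80.
Then 66 − 2L = 4, giving L = 31.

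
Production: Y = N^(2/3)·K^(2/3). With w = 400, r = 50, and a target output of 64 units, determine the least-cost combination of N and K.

N* = 8, K* = 64

Cost minimization requires the marginal rate of technical substitution to equal the input-price ratio: MP_N/MP_K = w/r.
Here MP_N/MP_K = (2/3)·(K/N)/(2/3) = (K/N). Setting this equal to 400/50 = 8 gives K = 8N.
Substituting into Y = 64: N^(2/3)·(8N)^(2/3) = 64.
Solving, N = 8 and K = 64.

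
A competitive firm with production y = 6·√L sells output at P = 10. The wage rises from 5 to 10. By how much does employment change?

ΔL = -27

From P·MP_L = w with MP_L = 3·L^(-1/2), the labor demand is L(w) = (30/w)^(2).
At w = 5: L = 36. At w = 10: L = 9.
ΔL = 9 − 36 = -27.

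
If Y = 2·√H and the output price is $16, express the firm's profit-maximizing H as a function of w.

MP_H = (1/2)·2·H^(-1/2) = H^(-1/2).
Setting P·MP_H = w: 16·H^(-1/2) = w.
Solving for H: H^(-1/2) = w/16, so H = (16/w)^(2).

H(w) = 256/w²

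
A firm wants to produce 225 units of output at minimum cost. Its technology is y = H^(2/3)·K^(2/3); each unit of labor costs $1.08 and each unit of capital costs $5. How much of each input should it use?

Cost minimization requires the marginal rate of technical substitution to equal the input-price ratio: MP_H/MP_K = w/r.
Here MP_H/MP_K = (2/3)·(K/H)/(2/3) = (K/H). Setting this equal to 1.08/5 = 0.216 gives K = 0.216H.
Substituting into y = 225: H^(2/3)·(0.216H)^(2/3) = 225.
Solving, H = 125 and K = 27.

H* = 125, K* = 27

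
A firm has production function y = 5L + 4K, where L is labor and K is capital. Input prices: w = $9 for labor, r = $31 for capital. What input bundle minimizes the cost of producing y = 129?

L* = 25.8, K* = 0

The inputs are perfect substitutes, so the firm uses whichever has the lower cost per unit of output.
Cost per unit of output via L is w/5 = 1.8; via K it is r/4 = 7.75. L is cheaper.
Producing y = 129 with L alone: L = 25.8, K = 0.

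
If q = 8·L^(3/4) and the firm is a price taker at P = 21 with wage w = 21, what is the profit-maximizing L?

L* = 1296

MP_L = (3/4)·8·L^(-1/4) = 6·L^(-1/4).
Profit maximization for a price taker requires P·MP_L = w: 21·6·L^(-1/4) = 21.
So L^(-1/4) = 1/6, which gives L = 1296.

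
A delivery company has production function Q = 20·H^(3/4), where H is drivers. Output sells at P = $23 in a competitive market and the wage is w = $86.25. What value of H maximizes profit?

H* = 256

MP_H = (3/4)·20·H^(-1/4) = 15·H^(-1/4).
Profit maximization for a price taker requires P·MP_H = w: 23·15·H^(-1/4) = 86.25.
So H^(-1/4) = 0.25, which gives H = 256.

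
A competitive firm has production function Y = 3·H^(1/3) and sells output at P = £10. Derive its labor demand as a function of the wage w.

MP_H = (1/3)·3·H^(-2/3) = H^(-2/3).
Setting P·MP_H = w: 10·H^(-2/3) = w.
Solving for H: H^(-2/3) = w/10, so H = (10/w)^(3/2).

H(w) = (10/w)^(3/2)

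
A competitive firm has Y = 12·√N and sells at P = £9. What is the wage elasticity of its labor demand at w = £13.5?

MP_N = (1/2)·12·N^(-1/2), so P·MP_N = w gives 54·N^(-1/2) = w.
Solving, N(w) = (54/w)^(2). This is a constant-elasticity form: N ∝ w^(−2), so ε = −2.

ε = -2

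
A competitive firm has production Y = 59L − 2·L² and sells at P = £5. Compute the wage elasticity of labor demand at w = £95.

ε = -0.475

From P·MP_L = w with MP_L = 59 − 4L, labor demand is L(w) = (59 − w/5)/4.
dL/dw = −1/(20) = -0.05.
At w = 95, L = 10, so ε = (dL/dw)·(w/L) = (-0.05)·(95/10) = -0.475.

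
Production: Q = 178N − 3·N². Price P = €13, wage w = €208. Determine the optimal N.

N* = 27

The marginal product of N is MP_N = 178 − 6N.
A price-taking firm hires until the value of the marginal product equals the wage: P·MP_N = w, so 13·(178 − 6N) = 208.
Then 178 − 6N = 16, giving N = 27.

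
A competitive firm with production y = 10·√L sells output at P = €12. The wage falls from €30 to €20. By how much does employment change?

ΔL = 5

From P·MP_L = w with MP_L = 5·L^(-1/2), the labor demand is L(w) = (60/w)^(2).
At w = 30: L = 4. At w = 20: L = 9.
ΔL = 9 − 4 = 5.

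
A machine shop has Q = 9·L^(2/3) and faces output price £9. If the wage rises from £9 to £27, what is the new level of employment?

From P·MP_L = w with MP_L = 6·L^(-1/3), the labor demand is L(w) = (54/w)^(3).
At w = 9: L = 216. At w = 27: L = 8.

L* = 8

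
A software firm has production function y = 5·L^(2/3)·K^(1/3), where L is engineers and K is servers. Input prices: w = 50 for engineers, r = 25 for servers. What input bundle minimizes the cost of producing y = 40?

Cost minimization requires the marginal rate of technical substitution to equal the input-price ratio: MP_L/MP_K = w/r.
Here MP_L/MP_K = (2/3)·(K/L)/(1/3) = 2·(K/L). Setting this equal to 50/25 = 2 gives K = L.
Substituting into y = 40: 5·L^(2/3)·(L)^(1/3) = 40.
Solving, L = 8 and K = 8.

L* = 8, K* = 8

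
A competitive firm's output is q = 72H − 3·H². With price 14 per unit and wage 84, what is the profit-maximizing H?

The marginal product of H is MP_H = 72 − 6H.
A price-taking firm hires until the value of the marginal product equals the wage: P·MP_H = w, so 14·(72 − 6H) = 84.
Then 72 − 6H = 6, giving H = 11.

H* = 11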